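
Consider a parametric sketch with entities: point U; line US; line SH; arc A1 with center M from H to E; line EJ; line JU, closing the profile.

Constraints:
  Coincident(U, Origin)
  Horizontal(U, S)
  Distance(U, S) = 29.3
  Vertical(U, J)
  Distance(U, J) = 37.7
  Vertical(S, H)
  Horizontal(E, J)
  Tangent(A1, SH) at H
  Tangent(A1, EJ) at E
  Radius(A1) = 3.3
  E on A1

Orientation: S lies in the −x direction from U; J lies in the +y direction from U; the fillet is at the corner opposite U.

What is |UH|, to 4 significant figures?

45.19

U is at the origin; U and S share the same y with |US| = 29.3 and S on the −x side, so S = (-29.30, 0.000). U and J share the same x with |UJ| = 37.7 and J on the +y side, so J = (0.000, 37.70). The virtual corner opposite U is at (-29.30, 37.70). The tangent condition forces MH to be normal to SH and A1 meets EJ tangentially, so ME is at right angles to EJ, with radius 3.3, so the center M sits 3.3 in from both sides at M = (-26.00, 34.40). That places the tangent points at H = (-29.30, 34.40) on SH and E = (-26.00, 37.70) on EJ. Then |UH| = |H − U| = 45.19.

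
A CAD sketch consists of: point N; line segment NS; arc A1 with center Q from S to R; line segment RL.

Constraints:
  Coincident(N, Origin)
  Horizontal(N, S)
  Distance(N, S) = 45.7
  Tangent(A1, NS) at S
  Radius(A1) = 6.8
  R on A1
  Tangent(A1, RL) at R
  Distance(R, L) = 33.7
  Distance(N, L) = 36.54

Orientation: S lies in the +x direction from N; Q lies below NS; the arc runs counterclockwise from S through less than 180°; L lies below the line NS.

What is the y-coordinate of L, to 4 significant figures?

-30.22

Checks: |QS| = 6.800 ✓; |QR| = 6.800 ✓; ∠(QR, RL) = 90.00° ✓; |RL| = 33.70 ✓; |NL| = 36.54 ✓.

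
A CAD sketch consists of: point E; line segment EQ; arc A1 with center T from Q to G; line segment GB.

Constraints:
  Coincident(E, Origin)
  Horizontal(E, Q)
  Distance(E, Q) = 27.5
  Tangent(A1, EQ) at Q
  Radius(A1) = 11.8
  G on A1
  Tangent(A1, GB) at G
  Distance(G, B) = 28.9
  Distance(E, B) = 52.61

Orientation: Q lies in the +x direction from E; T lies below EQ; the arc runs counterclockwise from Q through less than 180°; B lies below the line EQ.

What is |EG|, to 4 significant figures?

24.28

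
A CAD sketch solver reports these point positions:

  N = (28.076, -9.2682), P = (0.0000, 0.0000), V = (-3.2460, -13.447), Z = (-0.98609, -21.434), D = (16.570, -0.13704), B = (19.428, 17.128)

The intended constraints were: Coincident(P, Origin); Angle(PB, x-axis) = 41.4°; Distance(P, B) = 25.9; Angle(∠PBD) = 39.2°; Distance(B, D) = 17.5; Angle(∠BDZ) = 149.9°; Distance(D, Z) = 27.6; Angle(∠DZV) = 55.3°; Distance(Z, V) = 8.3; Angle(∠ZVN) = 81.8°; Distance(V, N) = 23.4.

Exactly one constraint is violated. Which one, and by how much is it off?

Distance(V, N) = 23.4 — off by 8.20.

P = (0.00, 0.00) ✓; PB at 41.40° ✓; |PB| = 25.90 ✓; ∠PBD = 39.20° ✓; |BD| = 17.50 ✓; ∠BDZ = 149.9° ✓; |DZ| = 27.60 ✓; ∠DZV = 55.30° ✓; |ZV| = 8.301 ✓; ∠ZVN = 81.80° ✓; |VN| = 31.60 ✗.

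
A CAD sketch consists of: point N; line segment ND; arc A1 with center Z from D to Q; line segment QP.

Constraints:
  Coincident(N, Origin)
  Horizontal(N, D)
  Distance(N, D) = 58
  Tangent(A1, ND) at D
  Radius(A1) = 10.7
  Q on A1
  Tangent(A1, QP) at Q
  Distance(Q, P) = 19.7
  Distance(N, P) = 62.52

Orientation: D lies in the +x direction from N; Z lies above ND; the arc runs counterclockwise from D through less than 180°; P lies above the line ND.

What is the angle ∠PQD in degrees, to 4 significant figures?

114.7°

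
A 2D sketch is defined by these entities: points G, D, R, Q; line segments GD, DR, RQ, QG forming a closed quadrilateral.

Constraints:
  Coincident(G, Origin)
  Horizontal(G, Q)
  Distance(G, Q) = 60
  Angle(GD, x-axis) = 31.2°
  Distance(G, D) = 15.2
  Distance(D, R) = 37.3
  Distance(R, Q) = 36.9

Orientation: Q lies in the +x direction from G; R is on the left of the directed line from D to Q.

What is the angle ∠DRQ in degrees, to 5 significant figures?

79.915°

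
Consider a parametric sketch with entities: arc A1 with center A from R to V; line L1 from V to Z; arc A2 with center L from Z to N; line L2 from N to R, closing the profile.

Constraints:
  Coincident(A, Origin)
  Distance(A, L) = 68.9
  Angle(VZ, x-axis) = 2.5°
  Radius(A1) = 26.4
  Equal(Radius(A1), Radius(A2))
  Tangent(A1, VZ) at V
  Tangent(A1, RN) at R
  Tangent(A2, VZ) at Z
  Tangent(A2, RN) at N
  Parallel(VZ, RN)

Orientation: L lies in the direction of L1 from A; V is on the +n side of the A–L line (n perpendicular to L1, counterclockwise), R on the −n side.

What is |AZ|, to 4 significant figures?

73.78

Tangency of A1 to both parallel lines with radius 26.4 puts V and R at A ± 26.4·n: V = (-1.152, 26.37), R = (1.152, -26.37). Equal radii place Z and N the same way about L: Z = L + 26.4·n = (67.68, 29.38), N = L − 26.4·n = (69.99, -23.37). Then |AZ| = |Z − A| = 73.78.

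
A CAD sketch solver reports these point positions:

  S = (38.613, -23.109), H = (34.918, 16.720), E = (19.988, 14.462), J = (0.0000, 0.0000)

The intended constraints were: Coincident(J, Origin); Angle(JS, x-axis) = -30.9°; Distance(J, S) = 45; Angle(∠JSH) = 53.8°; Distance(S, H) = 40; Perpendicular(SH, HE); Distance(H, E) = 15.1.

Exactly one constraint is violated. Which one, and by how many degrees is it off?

Perpendicular(SH, HE) — off by 3.30°.

J = (0.00, 0.00) ✓; JS at -30.90° ✓; |JS| = 45.00 ✓; ∠JSH = 53.80° ✓; |SH| = 40.00 ✓; ∠(SH, HE) = 93.30° ✗; |HE| = 15.10 ✓.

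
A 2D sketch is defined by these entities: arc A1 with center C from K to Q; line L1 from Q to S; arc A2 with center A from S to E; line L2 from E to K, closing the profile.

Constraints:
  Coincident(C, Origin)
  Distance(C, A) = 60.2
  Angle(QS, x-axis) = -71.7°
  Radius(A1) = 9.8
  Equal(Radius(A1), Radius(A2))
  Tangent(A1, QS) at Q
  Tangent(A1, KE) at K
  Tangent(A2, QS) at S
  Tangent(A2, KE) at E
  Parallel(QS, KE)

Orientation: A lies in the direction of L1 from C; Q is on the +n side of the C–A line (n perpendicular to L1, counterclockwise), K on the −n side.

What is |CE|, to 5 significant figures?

60.992

The slot axis is L1's direction at -71.7°, so u = (cos -71.7°, sin -71.7°) = (0.31399, -0.94943) and n = (−sin -71.7°, cos -71.7°) = (0.94943, 0.31399). C is at the origin and A lies 60.2 along u from C, so A = 60.2·u = (18.902, -57.155). Tangency of A1 to both parallel lines with radius 9.8 puts Q and K at C ± 9.8·n: Q = (9.3044, 3.0771), K = (-9.3044, -3.0771). Equal radii place S and E the same way about A: S = A + 9.8·n = (28.207, -54.078), E = A − 9.8·n = (9.5980, -60.233). Then |CE| = |E − C| = 60.992.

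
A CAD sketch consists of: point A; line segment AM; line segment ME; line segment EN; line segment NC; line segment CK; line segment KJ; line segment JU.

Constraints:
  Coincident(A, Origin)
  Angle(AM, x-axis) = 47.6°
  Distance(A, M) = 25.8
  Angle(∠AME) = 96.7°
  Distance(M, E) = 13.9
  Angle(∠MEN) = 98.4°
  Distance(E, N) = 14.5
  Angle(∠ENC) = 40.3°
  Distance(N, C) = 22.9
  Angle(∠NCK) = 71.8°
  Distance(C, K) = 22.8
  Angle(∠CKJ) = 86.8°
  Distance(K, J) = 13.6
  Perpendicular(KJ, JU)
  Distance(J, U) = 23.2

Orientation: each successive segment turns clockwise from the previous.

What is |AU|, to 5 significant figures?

16.808

A is at the origin; AM runs at 47.6° with length 25.8, so M = (17.397, 19.052). ∠AME = 96.7° gives ME at -35.700° from the x-axis; with |ME| = 13.9, E = (28.685, 10.941). ∠MEN = 98.4° gives EN at -117.30° from the x-axis; with |EN| = 14.5, N = (22.035, -1.9440). ∠ENC = 40.3° gives NC at 103.00° from the x-axis; with |NC| = 22.9, C = (16.883, 20.369). ∠NCK = 71.8° gives CK at -5.2000° from the x-axis; with |CK| = 22.8, K = (39.589, 18.303). ∠CKJ = 86.8° gives KJ at -98.400° from the x-axis; with |KJ| = 13.6, J = (37.603, 4.8485). The perpendicularity gives JU at right angles to KJ, so JU runs at 171.60°; with |JU| = 23.2, U = (14.651, 8.2376). Then |AU| = |U − A| = 16.808.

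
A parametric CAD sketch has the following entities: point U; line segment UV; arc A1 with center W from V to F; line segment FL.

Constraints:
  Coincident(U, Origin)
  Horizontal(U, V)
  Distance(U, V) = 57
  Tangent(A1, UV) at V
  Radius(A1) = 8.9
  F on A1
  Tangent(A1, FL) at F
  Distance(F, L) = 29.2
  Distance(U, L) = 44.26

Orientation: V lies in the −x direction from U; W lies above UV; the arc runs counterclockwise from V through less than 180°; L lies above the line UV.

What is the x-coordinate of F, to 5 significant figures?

-49.512

Checks: |WF| = 8.900 ✓; ∠(WF, FL) = 90.00° ✓; |FL| = 29.20 ✓; |UL| = 44.26 ✓.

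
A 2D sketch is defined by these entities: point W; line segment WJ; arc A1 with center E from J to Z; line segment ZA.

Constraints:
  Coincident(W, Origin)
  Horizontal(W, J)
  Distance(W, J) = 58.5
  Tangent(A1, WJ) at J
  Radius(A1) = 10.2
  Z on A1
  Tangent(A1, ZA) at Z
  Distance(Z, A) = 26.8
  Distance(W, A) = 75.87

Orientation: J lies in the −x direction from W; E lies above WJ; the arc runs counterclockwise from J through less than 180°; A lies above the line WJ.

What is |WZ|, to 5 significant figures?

52.702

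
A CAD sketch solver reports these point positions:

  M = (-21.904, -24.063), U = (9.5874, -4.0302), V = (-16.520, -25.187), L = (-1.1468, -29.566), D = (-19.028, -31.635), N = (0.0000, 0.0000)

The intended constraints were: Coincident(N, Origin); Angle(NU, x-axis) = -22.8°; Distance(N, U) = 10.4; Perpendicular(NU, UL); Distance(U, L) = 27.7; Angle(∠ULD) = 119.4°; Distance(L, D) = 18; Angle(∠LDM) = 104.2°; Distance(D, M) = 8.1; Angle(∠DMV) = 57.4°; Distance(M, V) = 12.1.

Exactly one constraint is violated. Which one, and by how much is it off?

Distance(M, V) = 12.1 — off by 6.60.

N = (0.00, 0.00) ✓; NU at -22.80° ✓; |NU| = 10.40 ✓; ∠(NU, UL) = 90.00° ✓; |UL| = 27.70 ✓; ∠ULD = 119.4° ✓; |LD| = 18.00 ✓; ∠LDM = 104.2° ✓; |DM| = 8.100 ✓; ∠DMV = 57.41° ✓; |MV| = 5.500 ✗.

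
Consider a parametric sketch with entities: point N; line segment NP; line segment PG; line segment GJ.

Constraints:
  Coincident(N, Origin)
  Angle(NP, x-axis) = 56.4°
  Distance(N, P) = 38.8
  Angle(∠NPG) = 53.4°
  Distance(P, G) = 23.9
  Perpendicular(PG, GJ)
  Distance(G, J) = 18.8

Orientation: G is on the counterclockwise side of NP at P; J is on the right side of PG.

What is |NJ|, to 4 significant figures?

49.96

N is at the origin; NP runs at 56.4° with length 38.8, so P = 38.8·(cos 56.4°, sin 56.4°) = (21.47, 32.32). ∠NPG = 53.4°, so PG runs at 56.4° + (180° − 53.4°) = 183.0° from the x-axis; with |PG| = 23.9, G = P + 23.9·(cos 183.0°, sin 183.0°) = (-2.396, 31.07). PG ⟂ GJ; with |GJ| = 18.8 on the right of PG, J = G + 18.8·(-0.05234, 0.9986) = (-3.380, 49.84). Then |NJ| = |J − N| = 49.96.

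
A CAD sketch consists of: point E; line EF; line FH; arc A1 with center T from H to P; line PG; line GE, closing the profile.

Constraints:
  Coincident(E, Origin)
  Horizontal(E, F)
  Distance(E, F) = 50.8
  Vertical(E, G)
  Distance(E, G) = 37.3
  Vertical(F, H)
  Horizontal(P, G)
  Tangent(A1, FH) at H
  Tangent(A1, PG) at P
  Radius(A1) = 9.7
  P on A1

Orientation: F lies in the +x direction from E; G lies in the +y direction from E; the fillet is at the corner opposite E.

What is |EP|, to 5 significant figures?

55.502

E is at the origin; EF is horizontal with |EF| = 50.8 and F on the +x side, so F = (50.800, 0.0000). EG is vertical with |EG| = 37.3 and G on the +y side, so G = (0.0000, 37.300). The virtual corner opposite E is at (50.800, 37.300). The tangent condition forces TH to be normal to FH and since A1 is tangent to PG there, TP ⟂ PG, with radius 9.7, so the center T sits 9.7 in from both sides at T = (41.100, 27.600). That places the tangent points at H = (50.800, 27.600) on FH and P = (41.100, 37.300) on PG. Then |EP| = |P − E| = 55.502.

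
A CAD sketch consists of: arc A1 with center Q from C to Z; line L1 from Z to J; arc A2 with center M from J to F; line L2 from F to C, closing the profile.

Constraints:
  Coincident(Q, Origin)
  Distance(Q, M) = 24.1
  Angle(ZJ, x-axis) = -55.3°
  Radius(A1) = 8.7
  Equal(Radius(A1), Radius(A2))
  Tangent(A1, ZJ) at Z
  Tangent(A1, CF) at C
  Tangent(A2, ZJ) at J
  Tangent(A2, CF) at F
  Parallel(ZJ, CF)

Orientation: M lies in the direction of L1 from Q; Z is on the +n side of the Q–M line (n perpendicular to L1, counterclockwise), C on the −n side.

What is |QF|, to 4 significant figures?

25.62

Tangency of A1 to both parallel lines with radius 8.7 puts Z and C at Q ± 8.7·n: Z = (7.153, 4.953), C = (-7.153, -4.953). Equal radii place J and F the same way about M: J = M + 8.7·n = (20.87, -14.86), F = M − 8.7·n = (6.567, -24.77). Then |QF| = |F − Q| = 25.62.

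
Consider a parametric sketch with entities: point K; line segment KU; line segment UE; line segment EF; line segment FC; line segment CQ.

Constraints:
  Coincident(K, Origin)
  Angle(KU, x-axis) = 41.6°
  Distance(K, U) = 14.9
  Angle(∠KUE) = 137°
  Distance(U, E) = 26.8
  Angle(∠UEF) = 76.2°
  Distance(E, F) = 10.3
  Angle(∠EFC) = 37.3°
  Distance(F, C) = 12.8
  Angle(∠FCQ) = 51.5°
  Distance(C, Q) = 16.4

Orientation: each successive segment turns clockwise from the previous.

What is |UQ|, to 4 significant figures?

35.17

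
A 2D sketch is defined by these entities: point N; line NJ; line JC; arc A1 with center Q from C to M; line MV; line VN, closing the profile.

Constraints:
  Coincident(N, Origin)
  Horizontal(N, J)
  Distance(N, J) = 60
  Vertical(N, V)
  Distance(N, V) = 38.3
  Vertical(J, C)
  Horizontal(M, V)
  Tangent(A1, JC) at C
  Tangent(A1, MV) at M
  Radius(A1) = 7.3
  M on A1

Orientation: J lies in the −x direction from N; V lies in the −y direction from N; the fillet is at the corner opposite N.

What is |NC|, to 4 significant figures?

67.54

N is at the origin; NJ is horizontal with |NJ| = 60.0 and J on the −x side, so J = (-60.00, 0.000). N and V share the same x with |NV| = 38.3 and V on the −y side, so V = (0.000, -38.30). The virtual corner opposite N is at (-60.00, -38.30). A1 meets JC tangentially, so QC is at right angles to JC and since A1 is tangent to MV there, QM ⟂ MV, with radius 7.3, so the center Q sits 7.3 in from both sides at Q = (-52.70, -31.00). That places the tangent points at C = (-60.00, -31.00) on JC and M = (-52.70, -38.30) on MV. Then |NC| = |C − N| = 67.54.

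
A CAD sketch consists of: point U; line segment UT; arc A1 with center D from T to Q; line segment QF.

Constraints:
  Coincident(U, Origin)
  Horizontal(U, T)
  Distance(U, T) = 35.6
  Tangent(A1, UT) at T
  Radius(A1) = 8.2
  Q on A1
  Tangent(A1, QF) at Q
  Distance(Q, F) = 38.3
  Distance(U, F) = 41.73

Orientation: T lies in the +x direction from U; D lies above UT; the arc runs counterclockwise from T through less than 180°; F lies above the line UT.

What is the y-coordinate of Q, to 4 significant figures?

14.32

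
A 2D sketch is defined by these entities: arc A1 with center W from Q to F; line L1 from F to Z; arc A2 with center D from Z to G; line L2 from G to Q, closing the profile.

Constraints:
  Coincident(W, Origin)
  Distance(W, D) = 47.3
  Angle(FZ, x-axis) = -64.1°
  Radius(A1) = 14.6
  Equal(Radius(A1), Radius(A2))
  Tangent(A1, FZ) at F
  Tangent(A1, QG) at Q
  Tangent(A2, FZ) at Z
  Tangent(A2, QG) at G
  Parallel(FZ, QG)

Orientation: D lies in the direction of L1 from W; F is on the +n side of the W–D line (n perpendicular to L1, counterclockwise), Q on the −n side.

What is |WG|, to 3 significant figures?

49.5

Tangency of A1 to both parallel lines with radius 14.6 puts F and Q at W ± 14.6·n: F = (13.1, 6.38), Q = (-13.1, -6.38). Equal radii place Z and G the same way about D: Z = D + 14.6·n = (33.8, -36.2), G = D − 14.6·n = (7.53, -48.9). Then |WG| = |G − W| = 49.5.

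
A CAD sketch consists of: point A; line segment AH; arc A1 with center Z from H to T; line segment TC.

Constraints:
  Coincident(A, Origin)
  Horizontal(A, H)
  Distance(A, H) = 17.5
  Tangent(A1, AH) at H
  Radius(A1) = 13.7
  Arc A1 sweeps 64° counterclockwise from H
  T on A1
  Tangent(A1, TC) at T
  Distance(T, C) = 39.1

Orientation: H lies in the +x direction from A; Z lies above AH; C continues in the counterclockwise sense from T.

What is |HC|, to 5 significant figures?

51.986

A is at the origin; AH is horizontal with |AH| = 17.5 and H on the +x side, so H = (17.500, 0.0000). Since A1 is tangent to AH there, ZH ⟂ AH, so Z = H + (0, 13.7) = (17.500, 13.700). On A1, H sits at bearing -90° from Z; a 64° counterclockwise sweep puts T at bearing -26°, so T = Z + 13.7·(cos -26°, sin -26°) = (29.813, 7.6943). A1 meets TC tangentially, so ZT is at right angles to TC, so TC runs along (−sin -26°, cos -26°); with |TC| = 39.1, C = (46.954, 42.837). Then |HC| = |C − H| = 51.986.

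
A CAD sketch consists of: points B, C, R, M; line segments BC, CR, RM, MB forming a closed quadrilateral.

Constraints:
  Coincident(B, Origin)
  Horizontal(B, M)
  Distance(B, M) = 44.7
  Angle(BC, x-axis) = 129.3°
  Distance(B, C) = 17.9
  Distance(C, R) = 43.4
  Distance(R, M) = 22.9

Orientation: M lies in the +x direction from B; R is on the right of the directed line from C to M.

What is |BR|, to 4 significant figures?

26.69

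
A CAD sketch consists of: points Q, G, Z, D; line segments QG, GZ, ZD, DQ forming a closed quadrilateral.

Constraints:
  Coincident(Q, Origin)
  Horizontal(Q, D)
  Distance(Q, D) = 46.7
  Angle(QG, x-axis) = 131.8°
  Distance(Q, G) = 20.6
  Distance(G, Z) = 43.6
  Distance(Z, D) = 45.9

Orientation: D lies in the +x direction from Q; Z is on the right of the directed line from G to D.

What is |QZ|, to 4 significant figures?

24.04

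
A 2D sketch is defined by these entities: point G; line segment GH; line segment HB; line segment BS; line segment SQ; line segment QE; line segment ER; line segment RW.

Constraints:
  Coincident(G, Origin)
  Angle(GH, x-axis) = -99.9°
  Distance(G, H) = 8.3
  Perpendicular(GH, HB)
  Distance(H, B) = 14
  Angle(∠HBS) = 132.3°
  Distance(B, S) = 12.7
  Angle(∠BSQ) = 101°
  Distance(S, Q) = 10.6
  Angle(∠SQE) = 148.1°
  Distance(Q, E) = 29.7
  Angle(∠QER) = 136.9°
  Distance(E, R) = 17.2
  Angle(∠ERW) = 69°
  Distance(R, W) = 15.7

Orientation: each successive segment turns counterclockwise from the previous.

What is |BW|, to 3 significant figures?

32.6

G is at the origin; GH runs at -99.9° with length 8.3, so H = (-1.43, -8.18). GH ⟂ HB, so HB runs at -9.90°; with |HB| = 14.0, B = (12.4, -10.6). ∠HBS = 132.3° gives BS at 37.8° from the x-axis; with |BS| = 12.7, S = (22.4, -2.80). ∠BSQ = 101.0° gives SQ at 117° from the x-axis; with |SQ| = 10.6, Q = (17.6, 6.66). ∠SQE = 148.1° gives QE at 149° from the x-axis; with |QE| = 29.7, E = (-7.76, 22.1). ∠QER = 136.9° gives ER at -168° from the x-axis; with |ER| = 17.2, R = (-24.6, 18.6). ∠ERW = 69.0° gives RW at -57.2° from the x-axis; with |RW| = 15.7, W = (-16.1, 5.38). Then |BW| = |W − B| = 32.6.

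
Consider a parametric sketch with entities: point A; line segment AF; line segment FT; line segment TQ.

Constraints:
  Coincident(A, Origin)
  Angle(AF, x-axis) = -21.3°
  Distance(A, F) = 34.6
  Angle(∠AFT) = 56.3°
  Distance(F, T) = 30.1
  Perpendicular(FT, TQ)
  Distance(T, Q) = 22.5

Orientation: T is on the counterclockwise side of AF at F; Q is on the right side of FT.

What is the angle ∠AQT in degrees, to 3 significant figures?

12.0°

A is at the origin; AF runs at -21.3° with length 34.6, so F = 34.6·(cos -21.3°, sin -21.3°) = (32.2, -12.6). ∠AFT = 56.3°, so FT runs at -21.3° + (180° − 56.3°) = 102° from the x-axis; with |FT| = 30.1, T = F + 30.1·(cos 102°, sin 102°) = (25.8, 16.8). FT is perpendicular to TQ; with |TQ| = 22.5 on the right of FT, Q = T + 22.5·(0.977, 0.215) = (47.7, 21.7). Then cos ∠AQT = QA·QT / (|QA||QT|), giving 12.0°.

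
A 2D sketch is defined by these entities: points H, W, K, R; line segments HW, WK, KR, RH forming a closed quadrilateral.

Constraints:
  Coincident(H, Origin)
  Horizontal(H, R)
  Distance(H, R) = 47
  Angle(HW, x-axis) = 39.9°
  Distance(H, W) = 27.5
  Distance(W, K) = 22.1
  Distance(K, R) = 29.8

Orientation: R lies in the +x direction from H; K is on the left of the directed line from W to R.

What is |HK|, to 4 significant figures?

49.45

Checks: |WK| = 22.10 ✓; |KR| = 29.80 ✓.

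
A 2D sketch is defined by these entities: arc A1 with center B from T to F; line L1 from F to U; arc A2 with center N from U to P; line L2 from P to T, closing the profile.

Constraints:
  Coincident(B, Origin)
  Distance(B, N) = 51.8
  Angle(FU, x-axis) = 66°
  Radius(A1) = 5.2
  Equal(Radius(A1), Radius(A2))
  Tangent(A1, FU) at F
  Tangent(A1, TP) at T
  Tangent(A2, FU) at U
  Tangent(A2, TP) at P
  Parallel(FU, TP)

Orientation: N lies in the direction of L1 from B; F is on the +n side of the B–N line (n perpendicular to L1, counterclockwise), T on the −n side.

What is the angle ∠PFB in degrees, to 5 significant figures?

78.648°

The slot axis is L1's direction at 66.0°, so u = (cos 66.0°, sin 66.0°) = (0.40674, 0.91355) and n = (−sin 66.0°, cos 66.0°) = (-0.91355, 0.40674). B is at the origin and N lies 51.8 along u from B, so N = 51.8·u = (21.069, 47.322). Tangency of A1 to both parallel lines with radius 5.2 puts F and T at B ± 5.2·n: F = (-4.7504, 2.1150), T = (4.7504, -2.1150). Equal radii place U and P the same way about N: U = N + 5.2·n = (16.319, 49.437), P = N − 5.2·n = (25.819, 45.207). Then cos ∠PFB = FP·FB / (|FP||FB|), giving 78.648°.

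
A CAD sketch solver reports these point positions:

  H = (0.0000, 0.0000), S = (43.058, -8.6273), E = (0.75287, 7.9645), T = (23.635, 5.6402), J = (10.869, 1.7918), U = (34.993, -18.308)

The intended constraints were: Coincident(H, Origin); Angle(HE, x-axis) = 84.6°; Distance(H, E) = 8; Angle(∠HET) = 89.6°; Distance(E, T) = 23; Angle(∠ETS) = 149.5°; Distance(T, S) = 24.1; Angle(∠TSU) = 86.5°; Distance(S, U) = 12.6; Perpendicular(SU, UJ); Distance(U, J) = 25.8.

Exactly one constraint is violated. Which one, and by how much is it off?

Distance(U, J) = 25.8 — off by 5.60.

H = (0.00, 0.00) ✓; HE at 84.60° ✓; |HE| = 8.000 ✓; ∠HET = 89.60° ✓; |ET| = 23.00 ✓; ∠ETS = 149.5° ✓; |TS| = 24.10 ✓; ∠TSU = 86.50° ✓; |SU| = 12.60 ✓; ∠(SU, UJ) = 90.00° ✓; |UJ| = 31.40 ✗.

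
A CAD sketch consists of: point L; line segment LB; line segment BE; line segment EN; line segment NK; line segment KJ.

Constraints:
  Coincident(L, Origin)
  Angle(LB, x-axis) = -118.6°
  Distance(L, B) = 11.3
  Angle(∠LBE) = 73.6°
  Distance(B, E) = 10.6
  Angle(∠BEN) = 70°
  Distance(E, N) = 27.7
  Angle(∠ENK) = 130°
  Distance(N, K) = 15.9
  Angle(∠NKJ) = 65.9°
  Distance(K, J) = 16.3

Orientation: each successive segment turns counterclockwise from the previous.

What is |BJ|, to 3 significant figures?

19.8

L is at the origin; LB runs at -118.6° with length 11.3, so B = (-5.41, -9.92). ∠LBE = 73.6° gives BE at -12.2° from the x-axis; with |BE| = 10.6, E = (4.95, -12.2). ∠BEN = 70.0° gives EN at 97.8° from the x-axis; with |EN| = 27.7, N = (1.19, 15.3). ∠ENK = 130.0° gives NK at 148° from the x-axis; with |NK| = 15.9, K = (-12.3, 23.8). ∠NKJ = 65.9° gives KJ at -98.1° from the x-axis; with |KJ| = 16.3, J = (-14.6, 7.62). Then |BJ| = |J − B| = 19.8.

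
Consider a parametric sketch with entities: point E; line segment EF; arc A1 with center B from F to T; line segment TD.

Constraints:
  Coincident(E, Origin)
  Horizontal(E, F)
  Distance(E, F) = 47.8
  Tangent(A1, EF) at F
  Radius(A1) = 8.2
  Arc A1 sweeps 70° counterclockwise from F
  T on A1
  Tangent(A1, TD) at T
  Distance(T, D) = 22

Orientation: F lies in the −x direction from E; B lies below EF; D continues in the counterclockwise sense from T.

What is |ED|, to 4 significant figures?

68.21

E is at the origin; EF is horizontal with |EF| = 47.8 and F on the −x side, so F = (-47.80, 0.000). A1 meets EF tangentially, so BF is at right angles to EF, so B = F + (0, -8.2) = (-47.80, -8.200). On A1, F sits at bearing 90° from B; a 70° counterclockwise sweep puts T at bearing 160°, so T = B + 8.2·(cos 160°, sin 160°) = (-55.51, -5.395). Since A1 is tangent to TD there, BT ⟂ TD, so TD runs along (−sin 160°, cos 160°); with |TD| = 22.0, D = (-63.03, -26.07). Then |ED| = |D − E| = 68.21.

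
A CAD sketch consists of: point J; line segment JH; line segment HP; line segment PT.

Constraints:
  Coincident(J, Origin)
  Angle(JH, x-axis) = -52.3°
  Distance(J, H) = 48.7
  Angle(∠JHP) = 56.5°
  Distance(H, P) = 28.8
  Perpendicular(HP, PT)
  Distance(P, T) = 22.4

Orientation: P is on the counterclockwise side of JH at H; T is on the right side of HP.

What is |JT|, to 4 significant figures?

63.04

J is at the origin; JH runs at -52.3° with length 48.7, so H = 48.7·(cos -52.3°, sin -52.3°) = (29.78, -38.53). ∠JHP = 56.5°, so HP runs at -52.3° + (180° − 56.5°) = 71.20° from the x-axis; with |HP| = 28.8, P = H + 28.8·(cos 71.20°, sin 71.20°) = (39.06, -11.27). The perpendicularity gives PT at right angles to HP; with |PT| = 22.4 on the right of HP, T = P + 22.4·(0.9466, -0.3223) = (60.27, -18.49). Then |JT| = |T − J| = 63.04.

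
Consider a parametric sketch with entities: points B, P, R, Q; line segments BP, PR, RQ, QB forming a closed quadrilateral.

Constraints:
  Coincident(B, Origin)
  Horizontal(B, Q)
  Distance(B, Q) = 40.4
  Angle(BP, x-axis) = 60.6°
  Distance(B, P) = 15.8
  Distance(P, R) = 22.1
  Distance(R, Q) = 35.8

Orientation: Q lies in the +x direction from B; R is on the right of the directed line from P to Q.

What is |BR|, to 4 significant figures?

9.927

B is at the origin; B and Q share the same y with |BQ| = 40.4 and Q in +x, so Q = (40.4, 0). BP runs at 60.6° with |BP| = 15.8, so P = (7.756, 13.77). R is determined by |PR| = 22.1 and |RQ| = 35.8 together: it lies at the intersection of circle(P, 22.1) and circle(Q, 35.8). With |PQ| = 35.43, the foot of the radical line on PQ is 6.518 from P and the perpendicular offset is √(22.1² − 6.518²) = 21.12. Taking the right-of-PQ solution: R = (5.558, -8.225).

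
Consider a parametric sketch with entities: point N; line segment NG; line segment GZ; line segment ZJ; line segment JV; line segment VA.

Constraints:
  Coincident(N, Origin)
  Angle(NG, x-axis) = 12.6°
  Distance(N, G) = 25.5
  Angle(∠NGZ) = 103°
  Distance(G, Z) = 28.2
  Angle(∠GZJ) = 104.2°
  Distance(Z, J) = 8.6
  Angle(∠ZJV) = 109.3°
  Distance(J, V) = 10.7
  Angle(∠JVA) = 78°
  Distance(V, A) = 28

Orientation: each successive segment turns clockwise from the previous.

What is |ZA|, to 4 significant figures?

20.76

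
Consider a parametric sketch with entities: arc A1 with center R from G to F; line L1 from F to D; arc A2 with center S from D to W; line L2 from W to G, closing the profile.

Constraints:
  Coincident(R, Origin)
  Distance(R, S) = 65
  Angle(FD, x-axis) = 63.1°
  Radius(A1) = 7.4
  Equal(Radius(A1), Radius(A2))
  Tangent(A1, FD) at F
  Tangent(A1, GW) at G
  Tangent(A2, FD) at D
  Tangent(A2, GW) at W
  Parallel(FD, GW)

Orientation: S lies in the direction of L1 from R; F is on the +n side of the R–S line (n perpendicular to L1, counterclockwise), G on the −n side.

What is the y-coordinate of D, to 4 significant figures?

61.31

The slot axis is L1's direction at 63.1°, so u = (cos 63.1°, sin 63.1°) = (0.4524, 0.8918) and n = (−sin 63.1°, cos 63.1°) = (-0.8918, 0.4524). R is at the origin and S lies 65.0 along u from R, so S = 65.0·u = (29.41, 57.97). Tangency of A1 to both parallel lines with radius 7.4 puts F and G at R ± 7.4·n: F = (-6.599, 3.348), G = (6.599, -3.348). Equal radii place D and W the same way about S: D = S + 7.4·n = (22.81, 61.31), W = S − 7.4·n = (36.01, 54.62). So D.y = 61.31.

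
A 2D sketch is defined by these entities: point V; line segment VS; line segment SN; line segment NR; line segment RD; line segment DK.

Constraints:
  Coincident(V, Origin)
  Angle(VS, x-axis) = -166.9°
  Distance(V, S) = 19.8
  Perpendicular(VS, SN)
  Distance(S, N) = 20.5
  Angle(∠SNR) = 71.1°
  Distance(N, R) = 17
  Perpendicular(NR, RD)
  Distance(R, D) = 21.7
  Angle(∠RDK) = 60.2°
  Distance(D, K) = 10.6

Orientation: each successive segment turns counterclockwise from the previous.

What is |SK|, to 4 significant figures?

3.182

NR ⟂ RD, so RD runs at 122.0°; with |RD| = 21.7, D = (-11.72, 2.957). ∠RDK = 60.2° gives DK at -118.2° from the x-axis; with |DK| = 10.6, K = (-16.73, -6.385). Then |SK| = |K − S| = 3.182.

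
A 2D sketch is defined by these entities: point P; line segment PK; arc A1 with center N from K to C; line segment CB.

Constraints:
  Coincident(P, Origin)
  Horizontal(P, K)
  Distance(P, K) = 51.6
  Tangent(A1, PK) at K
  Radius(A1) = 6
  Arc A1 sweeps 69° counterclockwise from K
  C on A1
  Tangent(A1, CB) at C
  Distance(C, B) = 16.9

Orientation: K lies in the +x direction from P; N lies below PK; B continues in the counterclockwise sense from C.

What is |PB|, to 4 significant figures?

44.50

P is at the origin; PK is horizontal with |PK| = 51.6 and K on the +x side, so K = (51.60, 0.000). Since A1 is tangent to PK there, NK ⟂ PK, so N = K + (0, -6) = (51.60, -6.000). On A1, K sits at bearing 90° from N; a 69° counterclockwise sweep puts C at bearing 159°, so C = N + 6.0·(cos 159°, sin 159°) = (46.00, -3.850). Tangency of A1 to CB means the radius NC is perpendicular to CB, so CB runs along (−sin 159°, cos 159°); with |CB| = 16.9, B = (39.94, -19.63). Then |PB| = |B − P| = 44.50.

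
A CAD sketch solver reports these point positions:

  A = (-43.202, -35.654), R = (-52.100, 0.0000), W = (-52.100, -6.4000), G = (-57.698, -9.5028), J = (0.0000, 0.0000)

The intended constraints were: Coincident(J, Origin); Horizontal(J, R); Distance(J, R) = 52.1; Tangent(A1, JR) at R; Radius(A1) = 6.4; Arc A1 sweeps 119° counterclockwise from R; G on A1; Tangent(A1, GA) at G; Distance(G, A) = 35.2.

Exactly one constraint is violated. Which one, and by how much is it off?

Distance(G, A) = 35.2 — off by 5.30.

J = (0.00, 0.00) ✓; J.y = 0.00, R.y = 0.00 ✓; |JR| = 52.10 ✓; ∠(WR, RJ) = 90.00° ✓; |WR| = 6.400 ✓; bearing(W→G) − bearing(W→R) = 119.0° ✓; |WG| = 6.400 ✓; ∠(WG, GA) = 90.00° ✓; |GA| = 29.90 ✗.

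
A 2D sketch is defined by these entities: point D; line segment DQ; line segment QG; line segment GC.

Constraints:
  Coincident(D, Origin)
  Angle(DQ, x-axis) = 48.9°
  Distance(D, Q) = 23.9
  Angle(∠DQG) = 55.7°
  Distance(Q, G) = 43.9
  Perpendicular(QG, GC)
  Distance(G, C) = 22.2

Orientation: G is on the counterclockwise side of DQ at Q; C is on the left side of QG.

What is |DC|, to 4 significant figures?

30.53

D is at the origin; DQ runs at 48.9° with length 23.9, so Q = 23.9·(cos 48.9°, sin 48.9°) = (15.71, 18.01). ∠DQG = 55.7°, so QG runs at 48.9° + (180° − 55.7°) = 173.2° from the x-axis; with |QG| = 43.9, G = Q + 43.9·(cos 173.2°, sin 173.2°) = (-27.88, 23.21). QG is perpendicular to GC; with |GC| = 22.2 on the left of QG, C = G + 22.2·(-0.1184, -0.9930) = (-30.51, 1.164). Then |DC| = |C − D| = 30.53.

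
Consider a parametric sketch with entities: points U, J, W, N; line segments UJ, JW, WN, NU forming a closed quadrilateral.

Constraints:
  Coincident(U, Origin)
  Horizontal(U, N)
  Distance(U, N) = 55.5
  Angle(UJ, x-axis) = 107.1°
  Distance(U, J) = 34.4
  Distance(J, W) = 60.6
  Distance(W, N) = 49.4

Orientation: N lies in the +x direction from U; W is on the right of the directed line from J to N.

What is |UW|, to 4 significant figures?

26.43

U is at the origin; U and N share the same y with |UN| = 55.5 and N in +x, so N = (55.5, 0). UJ runs at 107.1° with |UJ| = 34.4, so J = (-10.11, 32.88). W is determined by |JW| = 60.6 and |WN| = 49.4 together: it lies at the intersection of circle(J, 60.6) and circle(N, 49.4). With |JN| = 73.39, the foot of the radical line on JN is 45.09 from J and the perpendicular offset is √(60.6² − 45.09²) = 40.49. Taking the right-of-JN solution: W = (12.06, -23.52).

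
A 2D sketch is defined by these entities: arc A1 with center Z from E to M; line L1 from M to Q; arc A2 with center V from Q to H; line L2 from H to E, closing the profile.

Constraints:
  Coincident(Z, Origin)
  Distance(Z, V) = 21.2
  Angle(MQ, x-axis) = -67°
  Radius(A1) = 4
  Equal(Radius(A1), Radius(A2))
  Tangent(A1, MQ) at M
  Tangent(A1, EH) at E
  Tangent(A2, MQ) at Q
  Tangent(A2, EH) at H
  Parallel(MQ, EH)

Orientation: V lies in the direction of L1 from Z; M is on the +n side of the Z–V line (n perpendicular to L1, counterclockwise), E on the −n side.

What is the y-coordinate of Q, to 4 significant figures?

-17.95

The slot axis is L1's direction at -67.0°, so u = (cos -67.0°, sin -67.0°) = (0.3907, -0.9205) and n = (−sin -67.0°, cos -67.0°) = (0.9205, 0.3907). Z is at the origin and V lies 21.2 along u from Z, so V = 21.2·u = (8.283, -19.51). Tangency of A1 to both parallel lines with radius 4.0 puts M and E at Z ± 4.0·n: M = (3.682, 1.563), E = (-3.682, -1.563). Equal radii place Q and H the same way about V: Q = V + 4.0·n = (11.97, -17.95), H = V − 4.0·n = (4.601, -21.08). So Q.y = -17.95.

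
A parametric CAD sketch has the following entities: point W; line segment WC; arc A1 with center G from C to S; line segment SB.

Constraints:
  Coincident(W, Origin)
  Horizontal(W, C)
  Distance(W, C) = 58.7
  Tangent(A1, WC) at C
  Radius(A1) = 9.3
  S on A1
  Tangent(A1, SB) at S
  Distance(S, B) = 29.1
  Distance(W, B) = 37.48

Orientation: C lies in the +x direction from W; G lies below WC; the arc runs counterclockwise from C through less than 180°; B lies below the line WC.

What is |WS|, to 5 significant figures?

52.616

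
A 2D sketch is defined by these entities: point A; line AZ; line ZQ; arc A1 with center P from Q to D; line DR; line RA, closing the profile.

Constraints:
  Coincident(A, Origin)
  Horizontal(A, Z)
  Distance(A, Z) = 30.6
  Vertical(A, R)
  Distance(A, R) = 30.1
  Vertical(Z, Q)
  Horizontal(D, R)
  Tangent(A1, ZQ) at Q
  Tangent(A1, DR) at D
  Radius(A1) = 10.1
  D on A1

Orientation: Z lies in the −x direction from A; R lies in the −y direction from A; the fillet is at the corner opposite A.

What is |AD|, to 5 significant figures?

36.418

The virtual corner opposite A is at (-30.600, -30.100). The tangent condition forces PQ to be normal to ZQ and the tangent condition forces PD to be normal to DR, with radius 10.1, so the center P sits 10.1 in from both sides at P = (-20.500, -20.000). That places the tangent points at Q = (-30.600, -20.000) on ZQ and D = (-20.500, -30.100) on DR. Then |AD| = |D − A| = 36.418.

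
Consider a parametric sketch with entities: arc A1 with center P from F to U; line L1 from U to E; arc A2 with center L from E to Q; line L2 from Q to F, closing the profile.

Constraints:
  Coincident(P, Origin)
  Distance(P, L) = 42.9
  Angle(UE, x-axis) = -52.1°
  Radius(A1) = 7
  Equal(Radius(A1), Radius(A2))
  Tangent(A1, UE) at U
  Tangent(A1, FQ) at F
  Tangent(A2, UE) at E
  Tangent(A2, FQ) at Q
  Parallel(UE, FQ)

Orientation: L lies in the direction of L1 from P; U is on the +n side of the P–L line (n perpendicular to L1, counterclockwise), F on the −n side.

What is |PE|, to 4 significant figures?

43.47

The slot axis is L1's direction at -52.1°, so u = (cos -52.1°, sin -52.1°) = (0.6143, -0.7891) and n = (−sin -52.1°, cos -52.1°) = (0.7891, 0.6143). P is at the origin and L lies 42.9 along u from P, so L = 42.9·u = (26.35, -33.85). Tangency of A1 to both parallel lines with radius 7.0 puts U and F at P ± 7.0·n: U = (5.524, 4.300), F = (-5.524, -4.300). Equal radii place E and Q the same way about L: E = L + 7.0·n = (31.88, -29.55), Q = L − 7.0·n = (20.83, -38.15). Then |PE| = |E − P| = 43.47.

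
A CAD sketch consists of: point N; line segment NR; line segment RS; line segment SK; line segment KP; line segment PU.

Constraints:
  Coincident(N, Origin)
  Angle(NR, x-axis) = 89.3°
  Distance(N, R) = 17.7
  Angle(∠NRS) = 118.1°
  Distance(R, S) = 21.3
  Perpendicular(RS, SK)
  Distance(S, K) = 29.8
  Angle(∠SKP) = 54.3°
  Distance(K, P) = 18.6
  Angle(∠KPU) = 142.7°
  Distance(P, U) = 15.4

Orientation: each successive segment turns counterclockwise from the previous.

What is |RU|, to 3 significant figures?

4.55

N is at the origin; NR runs at 89.3° with length 17.7, so R = (0.216, 17.7). ∠NRS = 118.1° gives RS at 151° from the x-axis; with |RS| = 21.3, S = (-18.4, 28.0). The perpendicularity gives SK at right angles to RS, so SK runs at -119°; with |SK| = 29.8, K = (-32.8, 1.85). ∠SKP = 54.3° gives KP at 6.90° from the x-axis; with |KP| = 18.6, P = (-14.3, 4.08). ∠KPU = 142.7° gives PU at 44.2° from the x-axis; with |PU| = 15.4, U = (-3.30, 14.8). Then |RU| = |U − R| = 4.55.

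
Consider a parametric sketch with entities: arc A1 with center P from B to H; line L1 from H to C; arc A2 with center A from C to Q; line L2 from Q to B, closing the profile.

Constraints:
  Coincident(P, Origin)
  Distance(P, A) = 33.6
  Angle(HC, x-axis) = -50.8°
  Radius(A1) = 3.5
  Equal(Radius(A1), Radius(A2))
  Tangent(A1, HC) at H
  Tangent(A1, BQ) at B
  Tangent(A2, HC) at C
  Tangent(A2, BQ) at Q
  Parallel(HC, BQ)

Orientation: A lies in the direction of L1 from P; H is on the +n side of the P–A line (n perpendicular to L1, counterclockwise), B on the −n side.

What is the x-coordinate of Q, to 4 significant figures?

18.52

The slot axis is L1's direction at -50.8°, so u = (cos -50.8°, sin -50.8°) = (0.6320, -0.7749) and n = (−sin -50.8°, cos -50.8°) = (0.7749, 0.6320). P is at the origin and A lies 33.6 along u from P, so A = 33.6·u = (21.24, -26.04). Tangency of A1 to both parallel lines with radius 3.5 puts H and B at P ± 3.5·n: H = (2.712, 2.212), B = (-2.712, -2.212). Equal radii place C and Q the same way about A: C = A + 3.5·n = (23.95, -23.83), Q = A − 3.5·n = (18.52, -28.25). So Q.x = 18.52.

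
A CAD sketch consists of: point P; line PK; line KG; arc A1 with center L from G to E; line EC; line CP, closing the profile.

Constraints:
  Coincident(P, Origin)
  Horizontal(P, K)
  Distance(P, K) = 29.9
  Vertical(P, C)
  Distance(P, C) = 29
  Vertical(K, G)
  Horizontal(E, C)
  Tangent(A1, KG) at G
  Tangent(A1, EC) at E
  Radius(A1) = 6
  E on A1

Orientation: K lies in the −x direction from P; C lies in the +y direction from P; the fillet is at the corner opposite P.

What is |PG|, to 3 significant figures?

37.7

P is at the origin; PK is horizontal with |PK| = 29.9 and K on the −x side, so K = (-29.9, 0.00). P and C share the same x with |PC| = 29.0 and C on the +y side, so C = (0.00, 29.0). The virtual corner opposite P is at (-29.9, 29.0). A1 meets KG tangentially, so LG is at right angles to KG and tangency of A1 to EC means the radius LE is perpendicular to EC, with radius 6.0, so the center L sits 6.0 in from both sides at L = (-23.9, 23.0). That places the tangent points at G = (-29.9, 23.0) on KG and E = (-23.9, 29.0) on EC. Then |PG| = |G − P| = 37.7.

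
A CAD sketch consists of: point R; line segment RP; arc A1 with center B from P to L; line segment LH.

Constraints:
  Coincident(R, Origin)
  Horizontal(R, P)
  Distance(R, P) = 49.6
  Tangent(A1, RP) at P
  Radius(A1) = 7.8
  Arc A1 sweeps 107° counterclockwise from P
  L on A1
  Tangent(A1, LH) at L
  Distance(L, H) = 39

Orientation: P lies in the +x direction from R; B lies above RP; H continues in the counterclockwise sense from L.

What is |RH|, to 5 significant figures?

65.796

On A1, P sits at bearing -90° from B; a 107° counterclockwise sweep puts L at bearing 17°, so L = B + 7.8·(cos 17°, sin 17°) = (57.059, 10.080). Tangency of A1 to LH means the radius BL is perpendicular to LH, so LH runs along (−sin 17°, cos 17°); with |LH| = 39.0, H = (45.657, 47.376). Then |RH| = |H − R| = 65.796.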